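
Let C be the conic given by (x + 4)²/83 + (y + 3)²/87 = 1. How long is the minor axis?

Center (-4, -3). The larger denominator 87 sits under the y-term, so the major axis is vertical; a² = 87, b² = 83.
b² = 83 so b = √83; the minor axis has length 2b = 2√83.

2√83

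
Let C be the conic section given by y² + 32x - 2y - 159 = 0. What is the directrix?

x = 13

Only y is squared. Complete the square in y: (y - 1)² = -32(x - 5).
Vertex (5, 1); 4p = -32 so p = -8. Opens left.
Directrix is the vertical line x = h − p = 5 − (-8) = 13.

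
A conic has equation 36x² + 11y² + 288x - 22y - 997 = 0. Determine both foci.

(-4, -9) and (-4, 11)

Group: 36(x² + 8x) + 11(y² - 2y) = 997
Completing the square gives 36(x + 4)² + 11(y - 1)² = 997 + 576 + 11 = 1584.
Divide by 1584: (x + 4)²/44 + (y - 1)²/144 = 1
Ellipse, center (-4, 1), major axis vertical; a² = 144, b² = 44.
c² = a² - b² = 144 - 44 = 100, so c = 10.
Foci lie on the vertical axis through the center: (h, k ± c).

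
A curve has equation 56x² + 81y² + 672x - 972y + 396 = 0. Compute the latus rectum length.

56(x² + 12x) + 81(y² - 12y) = -396
Completing the square gives 56(x + 6)² + 81(y - 6)² = -396 + 2016 + 2916 = 4536.
Dividing both sides by 4536: (x + 6)²/81 + (y - 6)²/56 = 1
Ellipse, center (-6, 6), major axis horizontal; a² = 81, b² = 56.
Latus rectum length = 2b²/a = 2·56/9 = 112/9.

112/9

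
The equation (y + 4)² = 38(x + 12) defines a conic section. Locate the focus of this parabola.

Vertex (-12, -4); 4p = 38 so p = 19/2. Opens right.
Focus is p units from the vertex along the axis: (h + p, k).

(-5/2, -4)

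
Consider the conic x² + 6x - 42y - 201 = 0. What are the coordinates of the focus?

(-3, 11/2)

Only x is squared. Complete the square in x: (x + 3)² = 42(y + 5).
Vertex (-3, -5); 4p = 42 so p = 21/2. Opens up.
Focus is p units from the vertex along the axis: (h, k + p).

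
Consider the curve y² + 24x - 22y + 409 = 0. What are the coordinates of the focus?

Only y is squared. Complete the square in y: (y - 11)² = -24(x + 12).
Vertex (-12, 11); 4p = -24 so p = -6. Opens left.
Focus is p units from the vertex along the axis: (h + p, k).

(-18, 11)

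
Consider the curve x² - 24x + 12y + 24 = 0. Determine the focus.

(12, 7)

Only x is squared. Complete the square in x: (x - 12)² = -12(y - 10).
Vertex (12, 10); 4p = -12 so p = -3. Opens down.
Focus is p units from the vertex along the axis: (h, k + p).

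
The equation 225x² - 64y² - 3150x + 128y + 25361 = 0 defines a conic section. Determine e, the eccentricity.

e = 17/15

Group the x- and y-terms: 225(x² - 14x) -64(y² - 2y) = -25361
Complete the square in x and y: 225(x - 7)² -64(y - 1)² = -25361 + 11025 - 64 = -14400
Divide through by -14400 to get (y - 1)²/225 - (x - 7)²/64 = 1.
Hyperbola, center (7, 1), transverse axis vertical; a² = 225, b² = 64.
c² = a² + b² = 289, so c = 17.
e = c/a = 17/15.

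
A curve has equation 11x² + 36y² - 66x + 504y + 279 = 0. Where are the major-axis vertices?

Group: 11(x² - 6x) + 36(y² + 14y) = -279
Complete the square in x and y: 11(x - 3)² + 36(y + 7)² = -279 + 99 + 1764 = 1584
Divide by 1584: (x - 3)²/144 + (y + 7)²/44 = 1
Ellipse, center (3, -7), major axis horizontal; a² = 144, b² = 44.
a = 12. Vertices at (h ± a, k).

(-9, -7) and (15, -7)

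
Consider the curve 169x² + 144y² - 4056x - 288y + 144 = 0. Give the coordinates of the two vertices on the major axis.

Group the x- and y-terms: 169(x² - 24x) + 144(y² - 2y) = -144
Complete the square in x and y: 169(x - 12)² + 144(y - 1)² = -144 + 24336 + 144 = 24336
Divide by 24336: (x - 12)²/144 + (y - 1)²/169 = 1
Ellipse, center (12, 1), major axis vertical; a² = 169, b² = 144.
a = 13. Vertices at (h, k ± a).

(12, -12) and (12, 14)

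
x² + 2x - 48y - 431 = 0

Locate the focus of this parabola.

Only x is squared. Complete the square in x: (x + 1)² = 48(y + 9).
Vertex (-1, -9); 4p = 48 so p = 12. Opens up.
Focus is p units from the vertex along the axis: (h, k + p).

(-1, 3)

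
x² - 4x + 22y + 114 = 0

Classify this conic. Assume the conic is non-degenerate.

No xy term. Coefficients of x² and y² are A = 1, C = 0.
Exactly one squared variable ⇒ parabola.

parabola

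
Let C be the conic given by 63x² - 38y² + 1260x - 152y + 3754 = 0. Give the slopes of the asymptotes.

3√266/38 and -3√266/38

Group the x- and y-terms: 63(x² + 20x) -38(y² + 4y) = -3754
63(x + 10)² -38(y + 2)² = -3754 + 6300 - 152 = 2394
Divide through by 2394 to get (x + 10)²/38 - (y + 2)²/63 = 1.
Hyperbola, center (-10, -2), transverse axis horizontal; a² = 38, b² = 63.
For a horizontal hyperbola the asymptotes have slope ±b/a.
Here that is ±3√7/√38 = ±3√266/38.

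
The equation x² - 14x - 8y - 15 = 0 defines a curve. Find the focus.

Only x is squared. Complete the square in x: (x - 7)² = 8(y + 8).
Vertex (7, -8); 4p = 8 so p = 2. Opens up.
Focus is p units from the vertex along the axis: (h, k + p).

(7, -6)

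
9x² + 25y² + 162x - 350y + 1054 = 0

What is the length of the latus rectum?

36/5

Rearranging, 9(x² + 18x) + 25(y² - 14y) = -1054.
Completing the square gives 9(x + 9)² + 25(y - 7)² = -1054 + 729 + 1225 = 900.
Dividing both sides by 900: (x + 9)²/100 + (y - 7)²/36 = 1
Ellipse, center (-9, 7), major axis horizontal; a² = 100, b² = 36.
Latus rectum length = 2b²/a = 2·36/10 = 36/5.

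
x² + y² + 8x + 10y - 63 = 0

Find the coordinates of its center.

Rearranging, (x² + 8x) + (y² + 10y) = 63.
Complete the square in x and y: (x + 4)² + (y + 5)² = 63 + 16 + 25 = 104
So (x + 4)² + (y + 5)² = 104.
Circle centered at (-4, -5) with r² = 104.

(-4, -5)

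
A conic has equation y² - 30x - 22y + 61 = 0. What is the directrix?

Only y is squared. Complete the square in y: (y - 11)² = 30(x + 2).
Vertex (-2, 11); 4p = 30 so p = 15/2. Opens right.
Directrix is the vertical line x = h − p = -2 − (15/2) = -19/2.

x = -19/2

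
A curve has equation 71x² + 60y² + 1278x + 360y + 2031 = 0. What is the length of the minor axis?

4√15

Collect terms: 71(x² + 18x) + 60(y² + 6y) = -2031
Completing the square gives 71(x + 9)² + 60(y + 3)² = -2031 + 5751 + 540 = 4260.
Dividing both sides by 4260: (x + 9)²/60 + (y + 3)²/71 = 1
Ellipse, center (-9, -3), major axis vertical; a² = 71, b² = 60.
b² = 60 so b = 2√15; the minor axis has length 2b = 4√15.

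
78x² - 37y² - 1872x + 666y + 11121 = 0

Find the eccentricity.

e = √8970/78

78(x² - 24x) -37(y² - 18y) = -11121
Complete the square in x and y: 78(x - 12)² -37(y - 9)² = -11121 + 11232 - 2997 = -2886
Divide through by -2886 to get (y - 9)²/78 - (x - 12)²/37 = 1.
Hyperbola, center (12, 9), transverse axis vertical; a² = 78, b² = 37.
c² = a² + b² = 115, so c = √115.
e = c/a = √115/√78 = √8970/78.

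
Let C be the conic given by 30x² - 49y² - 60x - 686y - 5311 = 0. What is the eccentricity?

e = √79/7

30(x² - 2x) -49(y² + 14y) = 5311
Complete the square in x and y: 30(x - 1)² -49(y + 7)² = 5311 + 30 - 2401 = 2940
Dividing both sides by 2940: (x - 1)²/98 - (y + 7)²/60 = 1
Hyperbola, center (1, -7), transverse axis horizontal; a² = 98, b² = 60.
c² = a² + b² = 158, so c = √158.
e = c/a = √158/7√2 = √79/7.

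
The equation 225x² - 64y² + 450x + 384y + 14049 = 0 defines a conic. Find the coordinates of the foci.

Group the x- and y-terms: 225(x² + 2x) -64(y² - 6y) = -14049
225(x + 1)² -64(y - 3)² = -14049 + 225 - 576 = -14400
Dividing both sides by -14400: (y - 3)²/225 - (x + 1)²/64 = 1
Hyperbola, center (-1, 3), transverse axis vertical; a² = 225, b² = 64.
c² = a² + b² = 225 + 64 = 289, so c = 17.
Foci lie on the vertical axis through the center: (h, k ± c).

(-1, -14) and (-1, 20)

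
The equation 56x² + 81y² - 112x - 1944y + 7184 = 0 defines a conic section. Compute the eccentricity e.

e = 5/9

Collect terms: 56(x² - 2x) + 81(y² - 24y) = -7184
Completing the square gives 56(x - 1)² + 81(y - 12)² = -7184 + 56 + 11664 = 4536.
Divide by 4536: (x - 1)²/81 + (y - 12)²/56 = 1
Ellipse, center (1, 12), major axis horizontal; a² = 81, b² = 56.
c² = a² - b² = 25, so c = 5.
e = c/a = 5/9.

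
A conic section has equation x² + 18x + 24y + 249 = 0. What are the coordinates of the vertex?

(-9, -7)

Only x is squared. Complete the square in x: (x + 9)² = -24(y + 7).
Vertex (-9, -7); 4p = -24 so p = -6. Opens down.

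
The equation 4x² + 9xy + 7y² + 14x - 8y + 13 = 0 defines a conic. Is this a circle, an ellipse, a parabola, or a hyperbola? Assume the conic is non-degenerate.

ellipse

A = 4, B = 9, C = 7.
Discriminant B² − 4AC = 9² − 4·4·7 = -31.
B² − 4AC < 0 ⇒ ellipse.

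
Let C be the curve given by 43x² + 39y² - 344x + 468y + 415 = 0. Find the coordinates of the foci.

43(x² - 8x) + 39(y² + 12y) = -415
Completing the square gives 43(x - 4)² + 39(y + 6)² = -415 + 688 + 1404 = 1677.
Dividing both sides by 1677: (x - 4)²/39 + (y + 6)²/43 = 1
Ellipse, center (4, -6), major axis vertical; a² = 43, b² = 39.
c² = a² - b² = 43 - 39 = 4, so c = 2.
Foci lie on the vertical axis through the center: (h, k ± c).

(4, -8) and (4, -4)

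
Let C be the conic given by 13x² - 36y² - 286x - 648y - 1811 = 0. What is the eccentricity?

e = 7/6

Group the x- and y-terms: 13(x² - 22x) -36(y² + 18y) = 1811
Complete the square in x and y: 13(x - 11)² -36(y + 9)² = 1811 + 1573 - 2916 = 468
Dividing both sides by 468: (x - 11)²/36 - (y + 9)²/13 = 1
Hyperbola, center (11, -9), transverse axis horizontal; a² = 36, b² = 13.
c² = a² + b² = 49, so c = 7.
e = c/a = 7/6.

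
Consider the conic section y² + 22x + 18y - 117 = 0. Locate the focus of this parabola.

(7/2, -9)

Only y is squared. Complete the square in y: (y + 9)² = -22(x - 9).
Vertex (9, -9); 4p = -22 so p = -11/2. Opens left.
Focus is p units from the vertex along the axis: (h + p, k).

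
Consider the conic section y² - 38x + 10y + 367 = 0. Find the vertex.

(9, -5)

Only y is squared. Complete the square in y: (y + 5)² = 38(x - 9).
Vertex (9, -5); 4p = 38 so p = 19/2. Opens right.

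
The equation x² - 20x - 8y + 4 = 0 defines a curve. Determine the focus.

(10, -10)

Only x is squared. Complete the square in x: (x - 10)² = 8(y + 12).
Vertex (10, -12); 4p = 8 so p = 2. Opens up.
Focus is p units from the vertex along the axis: (h, k + p).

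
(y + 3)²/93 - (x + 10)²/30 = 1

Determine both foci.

(-10, -3 - √123) and (-10, -3 + √123)

Center (-10, -3). The positive term is the y-term, so the transverse axis is vertical; a² = 93, b² = 30.
c² = a² + b² = 93 + 30 = 123, so c = √123.
Foci lie on the vertical axis through the center: (h, k ± c).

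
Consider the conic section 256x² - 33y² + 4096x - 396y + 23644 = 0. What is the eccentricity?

e = 17/16

256(x² + 16x) -33(y² + 12y) = -23644
Completing the square gives 256(x + 8)² -33(y + 6)² = -23644 + 16384 - 1188 = -8448.
Dividing both sides by -8448: (y + 6)²/256 - (x + 8)²/33 = 1
Hyperbola, center (-8, -6), transverse axis vertical; a² = 256, b² = 33.
c² = a² + b² = 289, so c = 17.
e = c/a = 17/16.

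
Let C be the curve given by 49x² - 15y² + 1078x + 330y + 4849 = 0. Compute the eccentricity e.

e = 8/7

Rearranging, 49(x² + 22x) -15(y² - 22y) = -4849.
Complete the square: 49(x + 11)² -15(y - 11)² = -4849 + 5929 - 1815 = -735
Dividing both sides by -735: (y - 11)²/49 - (x + 11)²/15 = 1
Hyperbola, center (-11, 11), transverse axis vertical; a² = 49, b² = 15.
c² = a² + b² = 64, so c = 8.
e = c/a = 8/7.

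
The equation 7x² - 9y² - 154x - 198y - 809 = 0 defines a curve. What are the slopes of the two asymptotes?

Group: 7(x² - 22x) -9(y² + 22y) = 809
Complete the square in x and y: 7(x - 11)² -9(y + 11)² = 809 + 847 - 1089 = 567
Divide through by 567 to get (x - 11)²/81 - (y + 11)²/63 = 1.
Hyperbola, center (11, -11), transverse axis horizontal; a² = 81, b² = 63.
For a horizontal hyperbola the asymptotes have slope ±b/a.
Here that is ±3√7/9 = ±√7/3.

√7/3 and -√7/3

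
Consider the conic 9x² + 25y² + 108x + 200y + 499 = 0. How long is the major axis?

9(x² + 12x) + 25(y² + 8y) = -499
Complete the square in x and y: 9(x + 6)² + 25(y + 4)² = -499 + 324 + 400 = 225
Divide through by 225 to get (x + 6)²/25 + (y + 4)²/9 = 1.
Ellipse, center (-6, -4), major axis horizontal; a² = 25, b² = 9.
a² = 25 so a = 5; the major axis has length 2a = 10.

10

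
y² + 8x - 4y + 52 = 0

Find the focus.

Only y is squared. Complete the square in y: (y - 2)² = -8(x + 6).
Vertex (-6, 2); 4p = -8 so p = -2. Opens left.
Focus is p units from the vertex along the axis: (h + p, k).

(-8, 2)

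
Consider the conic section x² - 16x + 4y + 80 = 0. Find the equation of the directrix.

Only x is squared. Complete the square in x: (x - 8)² = -4(y + 4).
Vertex (8, -4); 4p = -4 so p = -1. Opens down.
Directrix is the horizontal line y = k − p = -4 − (-1) = -3.

y = -3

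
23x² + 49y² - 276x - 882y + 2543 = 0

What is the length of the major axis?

14√2

23(x² - 12x) + 49(y² - 18y) = -2543
Complete the square: 23(x - 6)² + 49(y - 9)² = -2543 + 828 + 3969 = 2254
Dividing both sides by 2254: (x - 6)²/98 + (y - 9)²/46 = 1
Ellipse, center (6, 9), major axis horizontal; a² = 98, b² = 46.
a² = 98 so a = 7√2; the major axis has length 2a = 14√2.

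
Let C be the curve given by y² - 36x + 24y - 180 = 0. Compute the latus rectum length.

Only y is squared. Complete the square in y: (y + 12)² = 36(x + 9).
Vertex (-9, -12); 4p = 36 so p = 9. Opens right.
Latus rectum length = |4p| = 36.

36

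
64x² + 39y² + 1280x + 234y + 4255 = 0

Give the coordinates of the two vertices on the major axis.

Collect terms: 64(x² + 20x) + 39(y² + 6y) = -4255
Complete the square: 64(x + 10)² + 39(y + 3)² = -4255 + 6400 + 351 = 2496
Dividing both sides by 2496: (x + 10)²/39 + (y + 3)²/64 = 1
Ellipse, center (-10, -3), major axis vertical; a² = 64, b² = 39.
a = 8. Vertices at (h, k ± a).

(-10, -11) and (-10, 5)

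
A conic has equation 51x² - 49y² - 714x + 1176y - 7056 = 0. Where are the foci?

(-3, 12) and (17, 12)

Collect terms: 51(x² - 14x) -49(y² - 24y) = 7056
Complete the square: 51(x - 7)² -49(y - 12)² = 7056 + 2499 - 7056 = 2499
Dividing both sides by 2499: (x - 7)²/49 - (y - 12)²/51 = 1
Hyperbola, center (7, 12), transverse axis horizontal; a² = 49, b² = 51.
c² = a² + b² = 49 + 51 = 100, so c = 10.
Foci lie on the horizontal axis through the center: (h ± c, k).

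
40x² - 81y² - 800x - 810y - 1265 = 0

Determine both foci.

(-1, -5) and (21, -5)

Collect terms: 40(x² - 20x) -81(y² + 10y) = 1265
Complete the square in x and y: 40(x - 10)² -81(y + 5)² = 1265 + 4000 - 2025 = 3240
Divide through by 3240 to get (x - 10)²/81 - (y + 5)²/40 = 1.
Hyperbola, center (10, -5), transverse axis horizontal; a² = 81, b² = 40.
c² = a² + b² = 81 + 40 = 121, so c = 11.
Foci lie on the horizontal axis through the center: (h ± c, k).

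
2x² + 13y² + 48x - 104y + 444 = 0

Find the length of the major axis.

Rearranging, 2(x² + 24x) + 13(y² - 8y) = -444.
Completing the square gives 2(x + 12)² + 13(y - 4)² = -444 + 288 + 208 = 52.
Divide through by 52 to get (x + 12)²/26 + (y - 4)²/4 = 1.
Ellipse, center (-12, 4), major axis horizontal; a² = 26, b² = 4.
a² = 26 so a = √26; the major axis has length 2a = 2√26.

2√26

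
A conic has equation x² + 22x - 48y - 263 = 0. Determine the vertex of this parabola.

Only x is squared. Complete the square in x: (x + 11)² = 48(y + 8).
Vertex (-11, -8); 4p = 48 so p = 12. Opens up.

(-11, -8)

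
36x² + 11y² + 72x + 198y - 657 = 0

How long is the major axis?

24

Group: 36(x² + 2x) + 11(y² + 18y) = 657
Completing the square gives 36(x + 1)² + 11(y + 9)² = 657 + 36 + 891 = 1584.
Dividing both sides by 1584: (x + 1)²/44 + (y + 9)²/144 = 1
Ellipse, center (-1, -9), major axis vertical; a² = 144, b² = 44.
a² = 144 so a = 12; the major axis has length 2a = 24.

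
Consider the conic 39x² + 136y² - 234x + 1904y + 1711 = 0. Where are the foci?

Group: 39(x² - 6x) + 136(y² + 14y) = -1711
39(x - 3)² + 136(y + 7)² = -1711 + 351 + 6664 = 5304
Dividing both sides by 5304: (x - 3)²/136 + (y + 7)²/39 = 1
Ellipse, center (3, -7), major axis horizontal; a² = 136, b² = 39.
c² = a² - b² = 136 - 39 = 97, so c = √97.
Foci lie on the horizontal axis through the center: (h ± c, k).

(3 - √97, -7) and (3 + √97, -7)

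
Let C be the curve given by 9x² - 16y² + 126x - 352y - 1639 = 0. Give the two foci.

(-12, -11) and (-2, -11)

9(x² + 14x) -16(y² + 22y) = 1639
9(x + 7)² -16(y + 11)² = 1639 + 441 - 1936 = 144
Divide by 144: (x + 7)²/16 - (y + 11)²/9 = 1
Hyperbola, center (-7, -11), transverse axis horizontal; a² = 16, b² = 9.
c² = a² + b² = 16 + 9 = 25, so c = 5.
Foci lie on the horizontal axis through the center: (h ± c, k).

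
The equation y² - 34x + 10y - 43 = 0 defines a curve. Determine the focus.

Only y is squared. Complete the square in y: (y + 5)² = 34(x + 2).
Vertex (-2, -5); 4p = 34 so p = 17/2. Opens right.
Focus is p units from the vertex along the axis: (h + p, k).

(13/2, -5)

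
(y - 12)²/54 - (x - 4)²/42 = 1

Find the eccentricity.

Center (4, 12). The positive term is the y-term, so the transverse axis is vertical; a² = 54, b² = 42.
c² = a² + b² = 96, so c = 4√6.
e = c/a = 4√6/3√6 = 4/3.

e = 4/3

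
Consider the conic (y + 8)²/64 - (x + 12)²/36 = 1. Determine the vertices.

Center (-12, -8). The positive term is the y-term, so the transverse axis is vertical; a² = 64, b² = 36.
a = 8. Vertices at (h, k ± a).

(-12, -16) and (-12, 0)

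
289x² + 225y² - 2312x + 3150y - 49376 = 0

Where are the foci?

(4, -15) and (4, 1)

Collect terms: 289(x² - 8x) + 225(y² + 14y) = 49376
Complete the square: 289(x - 4)² + 225(y + 7)² = 49376 + 4624 + 11025 = 65025
Dividing both sides by 65025: (x - 4)²/225 + (y + 7)²/289 = 1
Ellipse, center (4, -7), major axis vertical; a² = 289, b² = 225.
c² = a² - b² = 289 - 225 = 64, so c = 8.
Foci lie on the vertical axis through the center: (h, k ± c).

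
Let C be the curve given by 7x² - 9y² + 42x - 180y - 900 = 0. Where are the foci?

Group: 7(x² + 6x) -9(y² + 20y) = 900
7(x + 3)² -9(y + 10)² = 900 + 63 - 900 = 63
Divide by 63: (x + 3)²/9 - (y + 10)²/7 = 1
Hyperbola, center (-3, -10), transverse axis horizontal; a² = 9, b² = 7.
c² = a² + b² = 9 + 7 = 16, so c = 4.
Foci lie on the horizontal axis through the center: (h ± c, k).

(-7, -10) and (1, -10)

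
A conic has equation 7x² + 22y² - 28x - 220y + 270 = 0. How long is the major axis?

4√11

Group the x- and y-terms: 7(x² - 4x) + 22(y² - 10y) = -270
Completing the square gives 7(x - 2)² + 22(y - 5)² = -270 + 28 + 550 = 308.
Divide through by 308 to get (x - 2)²/44 + (y - 5)²/14 = 1.
Ellipse, center (2, 5), major axis horizontal; a² = 44, b² = 14.
a² = 44 so a = 2√11; the major axis has length 2a = 4√11.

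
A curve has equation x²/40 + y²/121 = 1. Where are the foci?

(0, -9) and (0, 9)

Center (0, 0). The larger denominator 121 sits under the y-term, so the major axis is vertical; a² = 121, b² = 40.
c² = a² - b² = 121 - 40 = 81, so c = 9.
Foci lie on the vertical axis through the center: (h, k ± c).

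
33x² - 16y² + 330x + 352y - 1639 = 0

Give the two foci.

Group the x- and y-terms: 33(x² + 10x) -16(y² - 22y) = 1639
Completing the square gives 33(x + 5)² -16(y - 11)² = 1639 + 825 - 1936 = 528.
Divide by 528: (x + 5)²/16 - (y - 11)²/33 = 1
Hyperbola, center (-5, 11), transverse axis horizontal; a² = 16, b² = 33.
c² = a² + b² = 16 + 33 = 49, so c = 7.
Foci lie on the horizontal axis through the center: (h ± c, k).

(-12, 11) and (2, 11)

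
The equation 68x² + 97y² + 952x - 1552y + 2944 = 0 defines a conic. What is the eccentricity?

Collect terms: 68(x² + 14x) + 97(y² - 16y) = -2944
Complete the square in x and y: 68(x + 7)² + 97(y - 8)² = -2944 + 3332 + 6208 = 6596
Divide by 6596: (x + 7)²/97 + (y - 8)²/68 = 1
Ellipse, center (-7, 8), major axis horizontal; a² = 97, b² = 68.
c² = a² - b² = 29, so c = √29.
e = c/a = √29/√97 = √2813/97.

e = √2813/97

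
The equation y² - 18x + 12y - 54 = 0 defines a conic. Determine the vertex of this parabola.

(-5, -6)

Only y is squared. Complete the square in y: (y + 6)² = 18(x + 5).
Vertex (-5, -6); 4p = 18 so p = 9/2. Opens right.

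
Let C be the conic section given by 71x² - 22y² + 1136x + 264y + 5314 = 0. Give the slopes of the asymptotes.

Collect terms: 71(x² + 16x) -22(y² - 12y) = -5314
71(x + 8)² -22(y - 6)² = -5314 + 4544 - 792 = -1562
Dividing both sides by -1562: (y - 6)²/71 - (x + 8)²/22 = 1
Hyperbola, center (-8, 6), transverse axis vertical; a² = 71, b² = 22.
For a vertical hyperbola the asymptotes have slope ±a/b.
Here that is ±√71/√22 = ±√1562/22.

√1562/22 and -√1562/22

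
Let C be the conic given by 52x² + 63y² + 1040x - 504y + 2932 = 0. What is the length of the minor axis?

4√13

Group the x- and y-terms: 52(x² + 20x) + 63(y² - 8y) = -2932
Complete the square: 52(x + 10)² + 63(y - 4)² = -2932 + 5200 + 1008 = 3276
Divide through by 3276 to get (x + 10)²/63 + (y - 4)²/52 = 1.
Ellipse, center (-10, 4), major axis horizontal; a² = 63, b² = 52.
b² = 52 so b = 2√13; the minor axis has length 2b = 4√13.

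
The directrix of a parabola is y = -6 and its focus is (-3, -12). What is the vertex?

(-3, -9)

The vertex is the midpoint between the focus and the directrix along the axis of symmetry.
Axis is vertical (directrix is horizontal). Vertex y-coordinate = (-12 + (-6))/2 = -9; x-coordinate = -3.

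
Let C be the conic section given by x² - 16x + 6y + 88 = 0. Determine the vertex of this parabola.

(8, -4)

Only x is squared. Complete the square in x: (x - 8)² = -6(y + 4).
Vertex (8, -4); 4p = -6 so p = -3/2. Opens down.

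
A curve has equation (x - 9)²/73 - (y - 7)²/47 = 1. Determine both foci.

(9 - 2√30, 7) and (9 + 2√30, 7)

Center (9, 7). The positive term is the x-term, so the transverse axis is horizontal; a² = 73, b² = 47.
c² = a² + b² = 73 + 47 = 120, so c = 2√30.
Foci lie on the horizontal axis through the center: (h ± c, k).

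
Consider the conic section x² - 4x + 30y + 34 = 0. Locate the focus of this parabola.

Only x is squared. Complete the square in x: (x - 2)² = -30(y + 1).
Vertex (2, -1); 4p = -30 so p = -15/2. Opens down.
Focus is p units from the vertex along the axis: (h, k + p).

(2, -17/2)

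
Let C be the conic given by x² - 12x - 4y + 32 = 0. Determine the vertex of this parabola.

Only x is squared. Complete the square in x: (x - 6)² = 4(y + 1).
Vertex (6, -1); 4p = 4 so p = 1. Opens up.

(6, -1)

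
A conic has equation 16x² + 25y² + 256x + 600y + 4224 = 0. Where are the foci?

(-11, -12) and (-5, -12)

Group: 16(x² + 16x) + 25(y² + 24y) = -4224
Completing the square gives 16(x + 8)² + 25(y + 12)² = -4224 + 1024 + 3600 = 400.
Divide through by 400 to get (x + 8)²/25 + (y + 12)²/16 = 1.
Ellipse, center (-8, -12), major axis horizontal; a² = 25, b² = 16.
c² = a² - b² = 25 - 16 = 9, so c = 3.
Foci lie on the horizontal axis through the center: (h ± c, k).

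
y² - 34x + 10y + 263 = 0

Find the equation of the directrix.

Only y is squared. Complete the square in y: (y + 5)² = 34(x - 7).
Vertex (7, -5); 4p = 34 so p = 17/2. Opens right.
Directrix is the vertical line x = h − p = 7 − (17/2) = -3/2.

x = -3/2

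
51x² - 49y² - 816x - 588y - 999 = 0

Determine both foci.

Rearranging, 51(x² - 16x) -49(y² + 12y) = 999.
51(x - 8)² -49(y + 6)² = 999 + 3264 - 1764 = 2499
Divide by 2499: (x - 8)²/49 - (y + 6)²/51 = 1
Hyperbola, center (8, -6), transverse axis horizontal; a² = 49, b² = 51.
c² = a² + b² = 49 + 51 = 100, so c = 10.
Foci lie on the horizontal axis through the center: (h ± c, k).

(-2, -6) and (18, -6)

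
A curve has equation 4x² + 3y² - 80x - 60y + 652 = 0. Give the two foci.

(10, 8) and (10, 12)

Group the x- and y-terms: 4(x² - 20x) + 3(y² - 20y) = -652
4(x - 10)² + 3(y - 10)² = -652 + 400 + 300 = 48
Dividing both sides by 48: (x - 10)²/12 + (y - 10)²/16 = 1
Ellipse, center (10, 10), major axis vertical; a² = 16, b² = 12.
c² = a² - b² = 16 - 12 = 4, so c = 2.
Foci lie on the vertical axis through the center: (h, k ± c).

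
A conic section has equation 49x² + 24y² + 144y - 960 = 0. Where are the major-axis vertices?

Group the x- and y-terms: 49x² + 24(y² + 6y) = 960
Complete the square in x and y: 49x² + 24(y + 3)² = 960 + 0 + 216 = 1176
Dividing both sides by 1176: x²/24 + (y + 3)²/49 = 1
Ellipse, center (0, -3), major axis vertical; a² = 49, b² = 24.
a = 7. Vertices at (h, k ± a).

(0, -10) and (0, 4)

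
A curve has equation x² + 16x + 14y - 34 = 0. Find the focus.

(-8, 7/2)

Only x is squared. Complete the square in x: (x + 8)² = -14(y - 7).
Vertex (-8, 7); 4p = -14 so p = -7/2. Opens down.
Focus is p units from the vertex along the axis: (h, k + p).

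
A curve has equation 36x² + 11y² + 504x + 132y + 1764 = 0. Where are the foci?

Rearranging, 36(x² + 14x) + 11(y² + 12y) = -1764.
Complete the square: 36(x + 7)² + 11(y + 6)² = -1764 + 1764 + 396 = 396
Dividing both sides by 396: (x + 7)²/11 + (y + 6)²/36 = 1
Ellipse, center (-7, -6), major axis vertical; a² = 36, b² = 11.
c² = a² - b² = 36 - 11 = 25, so c = 5.
Foci lie on the vertical axis through the center: (h, k ± c).

(-7, -11) and (-7, -1)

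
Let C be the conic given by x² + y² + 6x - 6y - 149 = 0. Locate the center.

Collect terms: (x² + 6x) + (y² - 6y) = 149
Complete the square: (x + 3)² + (y - 3)² = 149 + 9 + 9 = 167
So (x + 3)² + (y - 3)² = 167.
Circle centered at (-3, 3) with r² = 167.

(-3, 3)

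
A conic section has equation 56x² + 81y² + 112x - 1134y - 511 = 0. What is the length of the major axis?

18

56(x² + 2x) + 81(y² - 14y) = 511
56(x + 1)² + 81(y - 7)² = 511 + 56 + 3969 = 4536
Divide through by 4536 to get (x + 1)²/81 + (y - 7)²/56 = 1.
Ellipse, center (-1, 7), major axis horizontal; a² = 81, b² = 56.
a² = 81 so a = 9; the major axis has length 2a = 18.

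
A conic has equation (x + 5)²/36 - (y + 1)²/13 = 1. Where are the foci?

Center (-5, -1). The positive term is the x-term, so the transverse axis is horizontal; a² = 36, b² = 13.
c² = a² + b² = 36 + 13 = 49, so c = 7.
Foci lie on the horizontal axis through the center: (h ± c, k).

(-12, -1) and (2, -1)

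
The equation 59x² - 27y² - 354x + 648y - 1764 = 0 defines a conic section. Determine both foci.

Rearranging, 59(x² - 6x) -27(y² - 24y) = 1764.
Completing the square gives 59(x - 3)² -27(y - 12)² = 1764 + 531 - 3888 = -1593.
Dividing both sides by -1593: (y - 12)²/59 - (x - 3)²/27 = 1
Hyperbola, center (3, 12), transverse axis vertical; a² = 59, b² = 27.
c² = a² + b² = 59 + 27 = 86, so c = √86.
Foci lie on the vertical axis through the center: (h, k ± c).

(3, 12 - √86) and (3, 12 + √86)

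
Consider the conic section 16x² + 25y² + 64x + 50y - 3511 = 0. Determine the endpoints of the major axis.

(-17, -1) and (13, -1)

16(x² + 4x) + 25(y² + 2y) = 3511
Complete the square: 16(x + 2)² + 25(y + 1)² = 3511 + 64 + 25 = 3600
Divide by 3600: (x + 2)²/225 + (y + 1)²/144 = 1
Ellipse, center (-2, -1), major axis horizontal; a² = 225, b² = 144.
a = 15. Vertices at (h ± a, k).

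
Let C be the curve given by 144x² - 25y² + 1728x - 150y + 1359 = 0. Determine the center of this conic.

(-6, -3)

Rearranging, 144(x² + 12x) -25(y² + 6y) = -1359.
Completing the square gives 144(x + 6)² -25(y + 3)² = -1359 + 5184 - 225 = 3600.
Divide through by 3600 to get (x + 6)²/25 - (y + 3)²/144 = 1.
Hyperbola with center (-6, -3).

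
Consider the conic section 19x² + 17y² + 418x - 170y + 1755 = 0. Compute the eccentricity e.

e = √38/19

Group the x- and y-terms: 19(x² + 22x) + 17(y² - 10y) = -1755
Complete the square in x and y: 19(x + 11)² + 17(y - 5)² = -1755 + 2299 + 425 = 969
Divide through by 969 to get (x + 11)²/51 + (y - 5)²/57 = 1.
Ellipse, center (-11, 5), major axis vertical; a² = 57, b² = 51.
c² = a² - b² = 6, so c = √6.
e = c/a = √6/√57 = √38/19.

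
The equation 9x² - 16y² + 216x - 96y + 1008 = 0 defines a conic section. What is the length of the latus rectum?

9/2

Rearranging, 9(x² + 24x) -16(y² + 6y) = -1008.
Complete the square in x and y: 9(x + 12)² -16(y + 3)² = -1008 + 1296 - 144 = 144
Dividing both sides by 144: (x + 12)²/16 - (y + 3)²/9 = 1
Hyperbola, center (-12, -3), transverse axis horizontal; a² = 16, b² = 9.
Latus rectum length = 2b²/a = 2·9/4 = 9/2.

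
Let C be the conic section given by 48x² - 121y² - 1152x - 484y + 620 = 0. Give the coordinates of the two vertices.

(1, -2) and (23, -2)

Collect terms: 48(x² - 24x) -121(y² + 4y) = -620
Complete the square: 48(x - 12)² -121(y + 2)² = -620 + 6912 - 484 = 5808
Divide by 5808: (x - 12)²/121 - (y + 2)²/48 = 1
Hyperbola, center (12, -2), transverse axis horizontal; a² = 121, b² = 48.
a = 11. Vertices at (h ± a, k).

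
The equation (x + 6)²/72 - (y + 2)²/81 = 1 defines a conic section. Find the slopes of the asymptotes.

3√2/4 and -3√2/4

Center (-6, -2). The positive term is the x-term, so the transverse axis is horizontal; a² = 72, b² = 81.
For a horizontal hyperbola the asymptotes have slope ±b/a.
Here that is ±9/6√2 = ±3√2/4.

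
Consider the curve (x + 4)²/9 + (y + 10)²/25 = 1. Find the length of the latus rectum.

Center (-4, -10). The larger denominator 25 sits under the y-term, so the major axis is vertical; a² = 25, b² = 9.
Latus rectum length = 2b²/a = 2·9/5 = 18/5.

18/5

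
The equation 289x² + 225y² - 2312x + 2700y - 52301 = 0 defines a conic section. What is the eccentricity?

e = 8/17

Collect terms: 289(x² - 8x) + 225(y² + 12y) = 52301
Completing the square gives 289(x - 4)² + 225(y + 6)² = 52301 + 4624 + 8100 = 65025.
Divide by 65025: (x - 4)²/225 + (y + 6)²/289 = 1
Ellipse, center (4, -6), major axis vertical; a² = 289, b² = 225.
c² = a² - b² = 64, so c = 8.
e = c/a = 8/17.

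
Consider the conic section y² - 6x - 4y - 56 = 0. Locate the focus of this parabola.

Only y is squared. Complete the square in y: (y - 2)² = 6(x + 10).
Vertex (-10, 2); 4p = 6 so p = 3/2. Opens right.
Focus is p units from the vertex along the axis: (h + p, k).

(-17/2, 2)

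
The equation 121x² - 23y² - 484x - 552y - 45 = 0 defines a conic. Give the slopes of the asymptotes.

11√23/23 and -11√23/23

Group the x- and y-terms: 121(x² - 4x) -23(y² + 24y) = 45
Completing the square gives 121(x - 2)² -23(y + 12)² = 45 + 484 - 3312 = -2783.
Dividing both sides by -2783: (y + 12)²/121 - (x - 2)²/23 = 1
Hyperbola, center (2, -12), transverse axis vertical; a² = 121, b² = 23.
For a vertical hyperbola the asymptotes have slope ±a/b.
Here that is ±11/√23 = ±11√23/23.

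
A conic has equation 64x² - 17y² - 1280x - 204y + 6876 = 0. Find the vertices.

Group the x- and y-terms: 64(x² - 20x) -17(y² + 12y) = -6876
Complete the square: 64(x - 10)² -17(y + 6)² = -6876 + 6400 - 612 = -1088
Divide through by -1088 to get (y + 6)²/64 - (x - 10)²/17 = 1.
Hyperbola, center (10, -6), transverse axis vertical; a² = 64, b² = 17.
a = 8. Vertices at (h, k ± a).

(10, -14) and (10, 2)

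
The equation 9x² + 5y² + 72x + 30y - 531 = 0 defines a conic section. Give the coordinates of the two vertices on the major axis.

9(x² + 8x) + 5(y² + 6y) = 531
Complete the square: 9(x + 4)² + 5(y + 3)² = 531 + 144 + 45 = 720
Divide by 720: (x + 4)²/80 + (y + 3)²/144 = 1
Ellipse, center (-4, -3), major axis vertical; a² = 144, b² = 80.
a = 12. Vertices at (h, k ± a).

(-4, -15) and (-4, 9)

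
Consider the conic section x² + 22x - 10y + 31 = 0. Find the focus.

Only x is squared. Complete the square in x: (x + 11)² = 10(y + 9).
Vertex (-11, -9); 4p = 10 so p = 5/2. Opens up.
Focus is p units from the vertex along the axis: (h, k + p).

(-11, -13/2)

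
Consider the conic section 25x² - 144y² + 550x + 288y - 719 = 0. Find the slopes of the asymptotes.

Group: 25(x² + 22x) -144(y² - 2y) = 719
25(x + 11)² -144(y - 1)² = 719 + 3025 - 144 = 3600
Divide through by 3600 to get (x + 11)²/144 - (y - 1)²/25 = 1.
Hyperbola, center (-11, 1), transverse axis horizontal; a² = 144, b² = 25.
For a horizontal hyperbola the asymptotes have slope ±b/a.
Here that is ±5/12.

5/12 and -5/12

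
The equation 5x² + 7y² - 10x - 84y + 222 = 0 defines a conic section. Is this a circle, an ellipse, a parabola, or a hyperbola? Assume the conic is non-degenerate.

No xy term. Coefficients of x² and y² are A = 5, C = 7.
A and C have the same sign but A ≠ C ⇒ ellipse.

ellipse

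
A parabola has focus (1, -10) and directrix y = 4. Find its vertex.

(1, -3)

The vertex is the midpoint between the focus and the directrix along the axis of symmetry.
Axis is vertical (directrix is horizontal). Vertex y-coordinate = (-10 + 4)/2 = -3; x-coordinate = 1.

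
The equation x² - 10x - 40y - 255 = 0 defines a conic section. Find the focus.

(5, 3)

Only x is squared. Complete the square in x: (x - 5)² = 40(y + 7).
Vertex (5, -7); 4p = 40 so p = 10. Opens up.
Focus is p units from the vertex along the axis: (h, k + p).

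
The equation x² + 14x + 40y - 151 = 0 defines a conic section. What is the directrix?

Only x is squared. Complete the square in x: (x + 7)² = -40(y - 5).
Vertex (-7, 5); 4p = -40 so p = -10. Opens down.
Directrix is the horizontal line y = k − p = 5 − (-10) = 15.

y = 15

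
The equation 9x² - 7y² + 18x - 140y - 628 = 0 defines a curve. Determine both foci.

Rearranging, 9(x² + 2x) -7(y² + 20y) = 628.
Complete the square in x and y: 9(x + 1)² -7(y + 10)² = 628 + 9 - 700 = -63
Divide by -63: (y + 10)²/9 - (x + 1)²/7 = 1
Hyperbola, center (-1, -10), transverse axis vertical; a² = 9, b² = 7.
c² = a² + b² = 9 + 7 = 16, so c = 4.
Foci lie on the vertical axis through the center: (h, k ± c).

(-1, -14) and (-1, -6)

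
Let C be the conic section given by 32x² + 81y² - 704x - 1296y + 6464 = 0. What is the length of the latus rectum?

32(x² - 22x) + 81(y² - 16y) = -6464
Complete the square in x and y: 32(x - 11)² + 81(y - 8)² = -6464 + 3872 + 5184 = 2592
Dividing both sides by 2592: (x - 11)²/81 + (y - 8)²/32 = 1
Ellipse, center (11, 8), major axis horizontal; a² = 81, b² = 32.
Latus rectum length = 2b²/a = 2·32/9 = 64/9.

64/9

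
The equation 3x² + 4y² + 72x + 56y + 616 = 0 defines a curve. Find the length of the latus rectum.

3

Group the x- and y-terms: 3(x² + 24x) + 4(y² + 14y) = -616
Completing the square gives 3(x + 12)² + 4(y + 7)² = -616 + 432 + 196 = 12.
Divide by 12: (x + 12)²/4 + (y + 7)²/3 = 1
Ellipse, center (-12, -7), major axis horizontal; a² = 4, b² = 3.
Latus rectum length = 2b²/a = 2·3/2 = 3.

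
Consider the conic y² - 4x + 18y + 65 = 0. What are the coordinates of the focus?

(-3, -9)

Only y is squared. Complete the square in y: (y + 9)² = 4(x + 4).
Vertex (-4, -9); 4p = 4 so p = 1. Opens right.
Focus is p units from the vertex along the axis: (h + p, k).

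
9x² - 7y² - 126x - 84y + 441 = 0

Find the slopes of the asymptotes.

Rearranging, 9(x² - 14x) -7(y² + 12y) = -441.
9(x - 7)² -7(y + 6)² = -441 + 441 - 252 = -252
Dividing both sides by -252: (y + 6)²/36 - (x - 7)²/28 = 1
Hyperbola, center (7, -6), transverse axis vertical; a² = 36, b² = 28.
For a vertical hyperbola the asymptotes have slope ±a/b.
Here that is ±6/2√7 = ±3√7/7.

3√7/7 and -3√7/7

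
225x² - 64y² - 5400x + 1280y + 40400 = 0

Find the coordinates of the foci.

(12, -7) and (12, 27)

Collect terms: 225(x² - 24x) -64(y² - 20y) = -40400
Complete the square in x and y: 225(x - 12)² -64(y - 10)² = -40400 + 32400 - 6400 = -14400
Dividing both sides by -14400: (y - 10)²/225 - (x - 12)²/64 = 1
Hyperbola, center (12, 10), transverse axis vertical; a² = 225, b² = 64.
c² = a² + b² = 225 + 64 = 289, so c = 17.
Foci lie on the vertical axis through the center: (h, k ± c).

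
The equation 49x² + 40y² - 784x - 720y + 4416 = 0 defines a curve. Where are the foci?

Rearranging, 49(x² - 16x) + 40(y² - 18y) = -4416.
Completing the square gives 49(x - 8)² + 40(y - 9)² = -4416 + 3136 + 3240 = 1960.
Divide through by 1960 to get (x - 8)²/40 + (y - 9)²/49 = 1.
Ellipse, center (8, 9), major axis vertical; a² = 49, b² = 40.
c² = a² - b² = 49 - 40 = 9, so c = 3.
Foci lie on the vertical axis through the center: (h, k ± c).

(8, 6) and (8, 12)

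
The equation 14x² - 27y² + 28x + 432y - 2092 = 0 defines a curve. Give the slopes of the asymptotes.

√42/9 and -√42/9

Rearranging, 14(x² + 2x) -27(y² - 16y) = 2092.
Complete the square: 14(x + 1)² -27(y - 8)² = 2092 + 14 - 1728 = 378
Divide by 378: (x + 1)²/27 - (y - 8)²/14 = 1
Hyperbola, center (-1, 8), transverse axis horizontal; a² = 27, b² = 14.
For a horizontal hyperbola the asymptotes have slope ±b/a.
Here that is ±√14/3√3 = ±√42/9.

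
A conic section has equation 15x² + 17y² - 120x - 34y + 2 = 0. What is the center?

(4, 1)

Collect terms: 15(x² - 8x) + 17(y² - 2y) = -2
15(x - 4)² + 17(y - 1)² = -2 + 240 + 17 = 255
Dividing both sides by 255: (x - 4)²/17 + (y - 1)²/15 = 1
Ellipse with center (4, 1).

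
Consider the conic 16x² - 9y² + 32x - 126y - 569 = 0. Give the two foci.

(-6, -7) and (4, -7)

Group the x- and y-terms: 16(x² + 2x) -9(y² + 14y) = 569
Complete the square in x and y: 16(x + 1)² -9(y + 7)² = 569 + 16 - 441 = 144
Dividing both sides by 144: (x + 1)²/9 - (y + 7)²/16 = 1
Hyperbola, center (-1, -7), transverse axis horizontal; a² = 9, b² = 16.
c² = a² + b² = 9 + 16 = 25, so c = 5.
Foci lie on the horizontal axis through the center: (h ± c, k).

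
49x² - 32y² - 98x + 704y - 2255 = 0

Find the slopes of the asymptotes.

7√2/8 and -7√2/8

Group: 49(x² - 2x) -32(y² - 22y) = 2255
Complete the square in x and y: 49(x - 1)² -32(y - 11)² = 2255 + 49 - 3872 = -1568
Divide by -1568: (y - 11)²/49 - (x - 1)²/32 = 1
Hyperbola, center (1, 11), transverse axis vertical; a² = 49, b² = 32.
For a vertical hyperbola the asymptotes have slope ±a/b.
Here that is ±7/4√2 = ±7√2/8.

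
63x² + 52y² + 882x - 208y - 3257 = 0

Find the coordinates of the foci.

Group the x- and y-terms: 63(x² + 14x) + 52(y² - 4y) = 3257
Complete the square in x and y: 63(x + 7)² + 52(y - 2)² = 3257 + 3087 + 208 = 6552
Divide by 6552: (x + 7)²/104 + (y - 2)²/126 = 1
Ellipse, center (-7, 2), major axis vertical; a² = 126, b² = 104.
c² = a² - b² = 126 - 104 = 22, so c = √22.
Foci lie on the vertical axis through the center: (h, k ± c).

(-7, 2 - √22) and (-7, 2 + √22)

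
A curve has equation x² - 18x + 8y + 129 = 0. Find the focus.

Only x is squared. Complete the square in x: (x - 9)² = -8(y + 6).
Vertex (9, -6); 4p = -8 so p = -2. Opens down.
Focus is p units from the vertex along the axis: (h, k + p).

(9, -8)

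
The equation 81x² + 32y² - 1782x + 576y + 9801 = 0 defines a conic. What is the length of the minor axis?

Rearranging, 81(x² - 22x) + 32(y² + 18y) = -9801.
81(x - 11)² + 32(y + 9)² = -9801 + 9801 + 2592 = 2592
Divide by 2592: (x - 11)²/32 + (y + 9)²/81 = 1
Ellipse, center (11, -9), major axis vertical; a² = 81, b² = 32.
b² = 32 so b = 4√2; the minor axis has length 2b = 8√2.

8√2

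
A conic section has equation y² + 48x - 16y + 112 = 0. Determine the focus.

Only y is squared. Complete the square in y: (y - 8)² = -48(x + 1).
Vertex (-1, 8); 4p = -48 so p = -12. Opens left.
Focus is p units from the vertex along the axis: (h + p, k).

(-13, 8)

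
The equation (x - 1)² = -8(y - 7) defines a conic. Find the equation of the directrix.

y = 9

Vertex (1, 7); 4p = -8 so p = -2. Opens down.
Directrix is the horizontal line y = k − p = 7 − (-2) = 9.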